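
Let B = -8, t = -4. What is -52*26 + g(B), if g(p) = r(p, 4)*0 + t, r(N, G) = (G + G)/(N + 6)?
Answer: -1356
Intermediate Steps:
r(N, G) = 2*G/(6 + N) (r(N, G) = (2*G)/(6 + N) = 2*G/(6 + N))
g(p) = -4 (g(p) = (2*4/(6 + p))*0 - 4 = (8/(6 + p))*0 - 4 = 0 - 4 = -4)
-52*26 + g(B) = -52*26 - 4 = -1352 - 4 = -1356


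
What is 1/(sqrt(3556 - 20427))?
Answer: -I*sqrt(16871)/16871 ≈ -0.0076989*I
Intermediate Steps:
1/(sqrt(3556 - 20427)) = 1/(sqrt(-16871)) = 1/(I*sqrt(16871)) = -I*sqrt(16871)/16871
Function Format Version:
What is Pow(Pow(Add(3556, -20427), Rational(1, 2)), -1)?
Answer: Mul(Rational(-1, 16871), I, Pow(16871, Rational(1, 2))) ≈ Mul(-0.0076989, I)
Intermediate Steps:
Pow(Pow(Add(3556, -20427), Rational(1, 2)), -1) = Pow(Pow(-16871, Rational(1, 2)), -1) = Pow(Mul(I, Pow(16871, Rational(1, 2))), -1) = Mul(Rational(-1, 16871), I, Pow(16871, Rational(1, 2)))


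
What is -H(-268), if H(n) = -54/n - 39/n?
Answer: -93/268 ≈ -0.34701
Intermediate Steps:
H(n) = -93/n
-H(-268) = -(-93)/(-268) = -(-93)*(-1)/268 = -1*93/268 = -93/268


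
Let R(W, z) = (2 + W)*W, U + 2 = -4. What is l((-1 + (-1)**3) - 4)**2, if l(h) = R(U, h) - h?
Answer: 900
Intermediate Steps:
U = -6 (U = -2 - 4 = -6)
R(W, z) = W*(2 + W)
l(h) = 24 - h (l(h) = -6*(2 - 6) - h = -6*(-4) - h = 24 - h)
l((-1 + (-1)**3) - 4)**2 = (24 - ((-1 + (-1)**3) - 4))**2 = (24 - ((-1 - 1) - 4))**2 = (24 - (-2 - 4))**2 = (24 - 1*(-6))**2 = (24 + 6)**2 = 30**2 = 900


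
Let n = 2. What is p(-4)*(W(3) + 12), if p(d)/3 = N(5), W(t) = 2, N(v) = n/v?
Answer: 84/5 ≈ 16.800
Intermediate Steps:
N(v) = 2/v
p(d) = 6/5 (p(d) = 3*(2/5) = 3*(2*(⅕)) = 3*(⅖) = 6/5)
p(-4)*(W(3) + 12) = 6*(2 + 12)/5 = (6/5)*14 = 84/5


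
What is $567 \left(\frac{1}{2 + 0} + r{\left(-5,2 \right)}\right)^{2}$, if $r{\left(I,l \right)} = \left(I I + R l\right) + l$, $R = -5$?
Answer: $\frac{694575}{4} \approx 1.7364 \cdot 10^{5}$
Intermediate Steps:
$r{\left(I,l \right)} = I^{2} - 4 l$ ($r{\left(I,l \right)} = \left(I I - 5 l\right) + l = \left(I^{2} - 5 l\right) + l = I^{2} - 4 l$)
$567 \left(\frac{1}{2 + 0} + r{\left(-5,2 \right)}\right)^{2} = 567 \left(\frac{1}{2 + 0} + \left(\left(-5\right)^{2} - 8\right)\right)^{2} = 567 \left(\frac{1}{2} + \left(25 - 8\right)\right)^{2} = 567 \left(\frac{1}{2} + 17\right)^{2} = 567 \left(\frac{35}{2}\right)^{2} = 567 \cdot \frac{1225}{4} = \frac{694575}{4}$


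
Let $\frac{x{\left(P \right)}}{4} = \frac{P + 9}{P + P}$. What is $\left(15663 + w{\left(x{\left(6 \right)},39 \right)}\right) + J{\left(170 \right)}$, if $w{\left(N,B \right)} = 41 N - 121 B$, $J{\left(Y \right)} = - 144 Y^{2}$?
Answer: $-4150451$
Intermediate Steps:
$x{\left(P \right)} = \frac{2 \left(9 + P\right)}{P}$ ($x{\left(P \right)} = 4 \frac{P + 9}{P + P} = 4 \frac{9 + P}{2 P} = \frac{2 \left(9 + P\right)}{P}$)
$w{\left(N,B \right)} = - 121 B + 41 N$
$\left(15663 + w{\left(x{\left(6 \right)},39 \right)}\right) + J{\left(170 \right)} = \left(15663 + \left(\left(-121\right) 39 + 41 \left(2 + \frac{18}{6}\right)\right)\right) - 144 \cdot 170^{2} = \left(15663 - \left(4719 - 41 \left(2 + 18 \cdot \frac{1}{6}\right)\right)\right) - 4161600 = \left(15663 - \left(4719 - 41 \left(2 + 3\right)\right)\right) - 4161600 = \left(15663 + \left(-4719 + 41 \cdot 5\right)\right) - 4161600 = \left(15663 + \left(-4719 + 205\right)\right) - 4161600 = \left(15663 - 4514\right) - 4161600 = 11149 - 4161600 = -4150451$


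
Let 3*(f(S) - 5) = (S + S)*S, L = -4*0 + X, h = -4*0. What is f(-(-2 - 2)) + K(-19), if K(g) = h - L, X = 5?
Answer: 32/3 ≈ 10.667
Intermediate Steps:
h = 0
L = 5 (L = -4*0 + 5 = 0 + 5 = 5)
K(g) = -5 (K(g) = 0 - 1*5 = 0 - 5 = -5)
f(S) = 5 + 2*S²/3 (f(S) = 5 + ((S + S)*S)/3 = 5 + ((2*S)*S)/3 = 5 + (2*S²)/3 = 5 + 2*S²/3)
f(-(-2 - 2)) + K(-19) = (5 + 2*(-(-2 - 2))²/3) - 5 = (5 + 2*(-1*(-4))²/3) - 5 = (5 + (⅔)*4²) - 5 = (5 + (⅔)*16) - 5 = (5 + 32/3) - 5 = 47/3 - 5 = 32/3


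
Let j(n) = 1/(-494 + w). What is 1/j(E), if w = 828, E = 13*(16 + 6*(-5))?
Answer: 334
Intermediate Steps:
E = -182 (E = 13*(16 - 30) = 13*(-14) = -182)
j(n) = 1/334 (j(n) = 1/(-494 + 828) = 1/334)
1/j(E) = 1/(1/334) = 334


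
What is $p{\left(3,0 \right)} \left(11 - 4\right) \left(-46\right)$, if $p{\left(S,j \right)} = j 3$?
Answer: $0$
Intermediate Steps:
$p{\left(S,j \right)} = 3 j$
$p{\left(3,0 \right)} \left(11 - 4\right) \left(-46\right) = 3 \cdot 0 \left(11 - 4\right) \left(-46\right) = 0 \cdot 7 \left(-46\right) = 0 \left(-46\right) = 0$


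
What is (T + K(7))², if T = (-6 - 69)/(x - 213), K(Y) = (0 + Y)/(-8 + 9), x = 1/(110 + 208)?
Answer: 247985076361/4587759289 ≈ 54.054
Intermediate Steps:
x = 1/318 ≈ 0.0031447
K(Y) = Y (K(Y) = Y/1 = Y*1 = Y)
T = 23850/67733 (T = (-6 - 69)/(1/318 - 213) = -75/(-67733/318) = -75*(-318/67733) = 23850/67733 ≈ 0.35212)
(T + K(7))² = (23850/67733 + 7)² = (497981/67733)² = 247985076361/4587759289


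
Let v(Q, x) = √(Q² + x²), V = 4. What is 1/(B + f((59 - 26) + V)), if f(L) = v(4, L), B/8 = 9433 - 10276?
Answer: -6744/45480151 - √1385/45480151 ≈ -0.00014910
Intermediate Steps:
B = -6744 (B = 8*(9433 - 10276) = 8*(-843) = -6744)
f(L) = √(16 + L²) (f(L) = √(4² + L²) = √(16 + L²))
1/(B + f((59 - 26) + V)) = 1/(-6744 + √(16 + ((59 - 26) + 4)²)) = 1/(-6744 + √(16 + (33 + 4)²)) = 1/(-6744 + √(16 + 37²)) = 1/(-6744 + √(16 + 1369)) = 1/(-6744 + √1385)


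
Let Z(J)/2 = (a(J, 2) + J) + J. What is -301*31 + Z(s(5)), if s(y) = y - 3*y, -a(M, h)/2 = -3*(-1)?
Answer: -9383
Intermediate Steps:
a(M, h) = -6 (a(M, h) = -(-6)*(-1) = -2*3 = -6)
s(y) = -2*y
Z(J) = -12 + 4*J (Z(J) = 2*((-6 + J) + J) = 2*(-6 + 2*J) = -12 + 4*J)
-301*31 + Z(s(5)) = -301*31 + (-12 + 4*(-2*5)) = -9331 + (-12 + 4*(-10)) = -9331 + (-12 - 40) = -9331 - 52 = -9383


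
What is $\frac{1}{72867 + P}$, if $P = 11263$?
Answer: $\frac{1}{84130} \approx 1.1886 \cdot 10^{-5}$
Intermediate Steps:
$\frac{1}{72867 + P} = \frac{1}{72867 + 11263} = \frac{1}{84130}$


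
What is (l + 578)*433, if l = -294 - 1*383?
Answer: -42867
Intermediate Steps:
l = -677 (l = -294 - 383 = -677)
(l + 578)*433 = (-677 + 578)*433 = -99*433 = -42867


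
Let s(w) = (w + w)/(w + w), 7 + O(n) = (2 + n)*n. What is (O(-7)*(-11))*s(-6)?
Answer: -308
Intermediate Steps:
O(n) = -7 + n*(2 + n) (O(n) = -7 + (2 + n)*n = -7 + n*(2 + n))
s(w) = 1 (s(w) = (2*w)/((2*w)) = (2*w)*(1/(2*w)) = 1)
(O(-7)*(-11))*s(-6) = ((-7 + (-7)**2 + 2*(-7))*(-11))*1 = ((-7 + 49 - 14)*(-11))*1 = (28*(-11))*1 = -308*1 = -308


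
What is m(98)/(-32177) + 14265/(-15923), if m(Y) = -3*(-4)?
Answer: -459195981/512354371 ≈ -0.89625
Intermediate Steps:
m(Y) = 12
m(98)/(-32177) + 14265/(-15923) = 12/(-32177) + 14265/(-15923) = 12*(-1/32177) + 14265*(-1/15923) = -12/32177 - 14265/15923 = -459195981/512354371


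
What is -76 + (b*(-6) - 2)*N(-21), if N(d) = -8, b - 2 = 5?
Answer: 276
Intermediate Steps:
b = 7 (b = 2 + 5 = 7)
-76 + (b*(-6) - 2)*N(-21) = -76 + (7*(-6) - 2)*(-8) = -76 + (-42 - 2)*(-8) = -76 - 44*(-8) = -76 + 352 = 276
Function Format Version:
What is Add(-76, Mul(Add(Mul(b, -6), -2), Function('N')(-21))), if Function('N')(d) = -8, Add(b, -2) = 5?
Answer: 276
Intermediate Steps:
b = 7 (b = Add(2, 5) = 7)
Add(-76, Mul(Add(Mul(b, -6), -2), Function('N')(-21))) = Add(-76, Mul(Add(Mul(7, -6), -2), -8)) = Add(-76, Mul(Add(-42, -2), -8)) = Add(-76, Mul(-44, -8)) = Add(-76, 352) = 276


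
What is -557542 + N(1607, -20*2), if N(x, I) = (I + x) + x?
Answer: -554368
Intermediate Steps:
N(x, I) = I + 2*x
-557542 + N(1607, -20*2) = -557542 + (-20*2 + 2*1607) = -557542 + (-40 + 3214) = -557542 + 3174 = -554368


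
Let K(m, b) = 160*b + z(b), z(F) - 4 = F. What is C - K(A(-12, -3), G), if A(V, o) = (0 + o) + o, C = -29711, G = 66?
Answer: -40341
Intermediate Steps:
z(F) = 4 + F
A(V, o) = 2*o (A(V, o) = o + o = 2*o)
K(m, b) = 4 + 161*b (K(m, b) = 160*b + (4 + b) = 4 + 161*b)
C - K(A(-12, -3), G) = -29711 - (4 + 161*66) = -29711 - (4 + 10626) = -29711 - 1*10630 = -29711 - 10630 = -40341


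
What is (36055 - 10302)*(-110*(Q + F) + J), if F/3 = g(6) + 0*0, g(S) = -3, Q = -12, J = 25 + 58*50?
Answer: 134816955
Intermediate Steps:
J = 2925 (J = 25 + 2900 = 2925)
F = -9 (F = 3*(-3 + 0*0) = 3*(-3 + 0) = 3*(-3) = -9)
(36055 - 10302)*(-110*(Q + F) + J) = (36055 - 10302)*(-110*(-12 - 9) + 2925) = 25753*(-110*(-21) + 2925) = 25753*(2310 + 2925) = 25753*5235 = 134816955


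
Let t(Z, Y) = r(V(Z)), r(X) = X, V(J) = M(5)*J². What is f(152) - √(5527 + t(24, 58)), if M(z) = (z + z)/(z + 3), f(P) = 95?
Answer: 95 - √6247 ≈ 15.962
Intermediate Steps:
M(z) = 2*z/(3 + z) (M(z) = (2*z)/(3 + z) = 2*z/(3 + z))
V(J) = 5*J²/4 (V(J) = (2*5/(3 + 5))*J² = (2*5/8)*J² = (2*5*(⅛))*J² = 5*J²/4)
t(Z, Y) = 5*Z²/4
f(152) - √(5527 + t(24, 58)) = 95 - √(5527 + (5/4)*24²) = 95 - √(5527 + (5/4)*576) = 95 - √(5527 + 720) = 95 - √6247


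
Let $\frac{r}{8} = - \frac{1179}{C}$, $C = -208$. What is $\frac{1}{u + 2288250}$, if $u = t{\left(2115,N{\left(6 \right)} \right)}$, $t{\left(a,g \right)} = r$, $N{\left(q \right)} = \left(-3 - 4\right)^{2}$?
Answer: $\frac{26}{59495679} \approx 4.3701 \cdot 10^{-7}$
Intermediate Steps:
$N{\left(q \right)} = 49$ ($N{\left(q \right)} = \left(-7\right)^{2} = 49$)
$r = \frac{1179}{26}$ ($r = 8 \left(- \frac{1179}{-208}\right) = 8 \left(\left(-1179\right) \left(- \frac{1}{208}\right)\right) = 8 \cdot \frac{1179}{208} = \frac{1179}{26} \approx 45.346$)
$t{\left(a,g \right)} = \frac{1179}{26}$
$u = \frac{1179}{26} \approx 45.346$
$\frac{1}{u + 2288250} = \frac{1}{\frac{1179}{26} + 2288250} = \frac{1}{\frac{59495679}{26}} = \frac{26}{59495679}$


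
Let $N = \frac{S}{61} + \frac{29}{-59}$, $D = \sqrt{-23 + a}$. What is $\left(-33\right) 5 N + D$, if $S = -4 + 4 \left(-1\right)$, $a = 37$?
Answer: $\frac{369765}{3599} + \sqrt{14} \approx 106.48$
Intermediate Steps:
$S = -8$ ($S = -4 - 4 = -8$)
$D = \sqrt{14}$ ($D = \sqrt{-23 + 37} = \sqrt{14} \approx 3.7417$)
$N = - \frac{2241}{3599}$ ($N = - \frac{8}{61} + \frac{29}{-59} = \left(-8\right) \frac{1}{61} + 29 \left(- \frac{1}{59}\right) = - \frac{8}{61} - \frac{29}{59} = - \frac{2241}{3599} \approx -0.62267$)
$\left(-33\right) 5 N + D = \left(-33\right) 5 \left(- \frac{2241}{3599}\right) + \sqrt{14} = \left(-165\right) \left(- \frac{2241}{3599}\right) + \sqrt{14} = \frac{369765}{3599} + \sqrt{14}$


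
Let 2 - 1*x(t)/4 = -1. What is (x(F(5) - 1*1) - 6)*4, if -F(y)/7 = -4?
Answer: 24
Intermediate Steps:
F(y) = 28 (F(y) = -7*(-4) = 28)
x(t) = 12 (x(t) = 8 - 4*(-1) = 8 + 4 = 12)
(x(F(5) - 1*1) - 6)*4 = (12 - 6)*4 = 6*4 = 24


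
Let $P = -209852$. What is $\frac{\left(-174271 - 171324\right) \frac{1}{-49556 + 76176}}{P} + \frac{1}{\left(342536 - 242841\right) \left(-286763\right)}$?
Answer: $\frac{1976030727049867}{31940937006605009680} \approx 6.1865 \cdot 10^{-5}$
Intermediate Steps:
$\frac{\left(-174271 - 171324\right) \frac{1}{-49556 + 76176}}{P} + \frac{1}{\left(342536 - 242841\right) \left(-286763\right)} = \frac{\left(-174271 - 171324\right) \frac{1}{-49556 + 76176}}{-209852} + \frac{1}{\left(342536 - 242841\right) \left(-286763\right)} = - \frac{345595}{26620} \left(- \frac{1}{209852}\right) + \frac{1}{99695} \left(- \frac{1}{286763}\right) = \left(-345595\right) \frac{1}{26620} \left(- \frac{1}{209852}\right) + \frac{1}{99695} \left(- \frac{1}{286763}\right) = \left(- \frac{69119}{5324}\right) \left(- \frac{1}{209852}\right) - \frac{1}{28588837285} = \frac{69119}{1117252048} - \frac{1}{28588837285} = \frac{1976030727049867}{31940937006605009680}$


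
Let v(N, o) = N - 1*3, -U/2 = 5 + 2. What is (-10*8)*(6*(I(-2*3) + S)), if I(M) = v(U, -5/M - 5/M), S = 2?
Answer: 7200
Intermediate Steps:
U = -14 (U = -2*(5 + 2) = -2*7 = -14)
v(N, o) = -3 + N (v(N, o) = N - 3 = -3 + N)
I(M) = -17 (I(M) = -3 - 14 = -17)
(-10*8)*(6*(I(-2*3) + S)) = (-10*8)*(6*(-17 + 2)) = -480*(-15) = -80*(-90) = 7200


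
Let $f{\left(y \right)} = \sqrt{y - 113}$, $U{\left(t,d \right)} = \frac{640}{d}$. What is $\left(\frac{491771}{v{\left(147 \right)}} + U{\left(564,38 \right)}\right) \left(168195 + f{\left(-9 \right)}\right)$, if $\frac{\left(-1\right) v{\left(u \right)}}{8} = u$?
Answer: $- \frac{71821900055}{1064} - \frac{1281047 i \sqrt{122}}{3192} \approx -6.7502 \cdot 10^{7} - 4432.8 i$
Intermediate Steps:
$v{\left(u \right)} = - 8 u$
$f{\left(y \right)} = \sqrt{-113 + y}$
$\left(\frac{491771}{v{\left(147 \right)}} + U{\left(564,38 \right)}\right) \left(168195 + f{\left(-9 \right)}\right) = \left(\frac{491771}{\left(-8\right) 147} + \frac{640}{38}\right) \left(168195 + \sqrt{-113 - 9}\right) = \left(\frac{491771}{-1176} + 640 \cdot \frac{1}{38}\right) \left(168195 + \sqrt{-122}\right) = \left(491771 \left(- \frac{1}{1176}\right) + \frac{320}{19}\right) \left(168195 + i \sqrt{122}\right) = \left(- \frac{70253}{168} + \frac{320}{19}\right) \left(168195 + i \sqrt{122}\right) = - \frac{1281047 \left(168195 + i \sqrt{122}\right)}{3192} = - \frac{71821900055}{1064} - \frac{1281047 i \sqrt{122}}{3192}$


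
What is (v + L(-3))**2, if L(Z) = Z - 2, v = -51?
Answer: 3136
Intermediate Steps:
L(Z) = -2 + Z
(v + L(-3))**2 = (-51 + (-2 - 3))**2 = (-51 - 5)**2 = (-56)**2 = 3136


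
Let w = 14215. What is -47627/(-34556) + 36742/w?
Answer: 1946674357/491213540 ≈ 3.9630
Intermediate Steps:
-47627/(-34556) + 36742/w = -47627/(-34556) + 36742/14215 = -47627*(-1/34556) + 36742*(1/14215) = 47627/34556 + 36742/14215 = 1946674357/491213540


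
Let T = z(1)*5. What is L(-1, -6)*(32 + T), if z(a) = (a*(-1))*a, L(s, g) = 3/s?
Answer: -81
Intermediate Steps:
z(a) = -a**2 (z(a) = (-a)*a = -a**2)
T = -5 (T = -1*1**2*5 = -1*1*5 = -1*5 = -5)
L(-1, -6)*(32 + T) = (3/(-1))*(32 - 5) = (3*(-1))*27 = -3*27 = -81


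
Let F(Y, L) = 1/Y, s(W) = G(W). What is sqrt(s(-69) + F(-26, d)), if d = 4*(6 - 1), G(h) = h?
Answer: I*sqrt(46670)/26 ≈ 8.3089*I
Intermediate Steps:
s(W) = W
d = 20 (d = 4*5 = 20)
sqrt(s(-69) + F(-26, d)) = sqrt(-69 + 1/(-26)) = sqrt(-69 - 1/26) = sqrt(-1795/26) = I*sqrt(46670)/26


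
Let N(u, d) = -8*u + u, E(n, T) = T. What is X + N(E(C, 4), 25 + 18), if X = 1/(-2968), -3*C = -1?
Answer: -83105/2968 ≈ -28.000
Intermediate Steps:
C = ⅓ (C = -⅓*(-1) = ⅓ ≈ 0.33333)
X = -1/2968 ≈ -0.00033693
N(u, d) = -7*u
X + N(E(C, 4), 25 + 18) = -1/2968 - 7*4 = -1/2968 - 28 = -83105/2968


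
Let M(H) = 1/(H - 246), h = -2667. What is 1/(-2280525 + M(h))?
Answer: -2913/6643169326 ≈ -4.3850e-7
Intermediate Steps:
M(H) = 1/(-246 + H)
1/(-2280525 + M(h)) = 1/(-2280525 + 1/(-246 - 2667)) = 1/(-2280525 + 1/(-2913)) = 1/(-2280525 - 1/2913) = 1/(-6643169326/2913) = -2913/6643169326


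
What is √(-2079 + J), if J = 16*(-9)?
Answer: 3*I*√247 ≈ 47.149*I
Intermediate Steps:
J = -144
√(-2079 + J) = √(-2079 - 144) = √(-2223) = 3*I*√247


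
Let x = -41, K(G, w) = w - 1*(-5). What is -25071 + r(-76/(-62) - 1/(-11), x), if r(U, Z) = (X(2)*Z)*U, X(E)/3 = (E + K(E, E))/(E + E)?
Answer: -34693887/1364 ≈ -25435.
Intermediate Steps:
K(G, w) = 5 + w (K(G, w) = w + 5 = 5 + w)
X(E) = 3*(5 + 2*E)/(2*E) (X(E) = 3*((E + (5 + E))/(E + E)) = 3*((5 + 2*E)/((2*E))) = 3*((5 + 2*E)*(1/(2*E))) = 3*((5 + 2*E)/(2*E)) = 3*(5 + 2*E)/(2*E))
r(U, Z) = 27*U*Z/4 (r(U, Z) = ((3 + (15/2)/2)*Z)*U = ((3 + (15/2)*(1/2))*Z)*U = ((3 + 15/4)*Z)*U = (27*Z/4)*U = 27*U*Z/4)
-25071 + r(-76/(-62) - 1/(-11), x) = -25071 + (27/4)*(-76/(-62) - 1/(-11))*(-41) = -25071 + (27/4)*(-76*(-1/62) - 1*(-1/11))*(-41) = -25071 + (27/4)*(38/31 + 1/11)*(-41) = -25071 + (27/4)*(449/341)*(-41) = -25071 - 497043/1364 = -34693887/1364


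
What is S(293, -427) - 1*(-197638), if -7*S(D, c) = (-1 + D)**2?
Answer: 1298202/7 ≈ 1.8546e+5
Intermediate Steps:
S(D, c) = -(-1 + D)**2/7
S(293, -427) - 1*(-197638) = -(-1 + 293)**2/7 - 1*(-197638) = -1/7*292**2 + 197638 = -1/7*85264 + 197638 = -85264/7 + 197638 = 1298202/7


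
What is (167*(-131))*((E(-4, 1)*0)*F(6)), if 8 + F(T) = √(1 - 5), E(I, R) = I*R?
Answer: 0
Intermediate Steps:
F(T) = -8 + 2*I (F(T) = -8 + √(1 - 5) = -8 + √(-4) = -8 + 2*I)
(167*(-131))*((E(-4, 1)*0)*F(6)) = (167*(-131))*((-4*1*0)*(-8 + 2*I)) = -21877*(-4*0)*(-8 + 2*I) = -0*(-8 + 2*I) = -21877*0 = 0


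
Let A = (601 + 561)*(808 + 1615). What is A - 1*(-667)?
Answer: 2816193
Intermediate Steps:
A = 2815526 (A = 1162*2423 = 2815526)
A - 1*(-667) = 2815526 - 1*(-667) = 2815526 + 667 = 2816193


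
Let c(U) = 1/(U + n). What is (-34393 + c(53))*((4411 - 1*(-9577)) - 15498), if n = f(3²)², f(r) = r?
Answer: 3479539055/67 ≈ 5.1933e+7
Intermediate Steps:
n = 81 (n = (3²)² = 9² = 81)
c(U) = 1/(81 + U) (c(U) = 1/(U + 81) = 1/(81 + U))
(-34393 + c(53))*((4411 - 1*(-9577)) - 15498) = (-34393 + 1/(81 + 53))*((4411 - 1*(-9577)) - 15498) = (-34393 + 1/134)*((4411 + 9577) - 15498) = (-34393 + 1/134)*(13988 - 15498) = -4608661/134*(-1510) = 3479539055/67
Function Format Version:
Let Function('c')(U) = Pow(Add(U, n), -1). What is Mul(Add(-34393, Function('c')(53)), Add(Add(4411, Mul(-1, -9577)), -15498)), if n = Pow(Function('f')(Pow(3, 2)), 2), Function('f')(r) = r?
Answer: Rational(3479539055, 67) ≈ 5.1933e+7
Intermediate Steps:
n = 81 (n = Pow(Pow(3, 2), 2) = Pow(9, 2) = 81)
Function('c')(U) = Pow(Add(81, U), -1) (Function('c')(U) = Pow(Add(U, 81), -1) = Pow(Add(81, U), -1))
Mul(Add(-34393, Function('c')(53)), Add(Add(4411, Mul(-1, -9577)), -15498)) = Mul(Add(-34393, Pow(Add(81, 53), -1)), Add(Add(4411, Mul(-1, -9577)), -15498)) = Mul(Add(-34393, Pow(134, -1)), Add(Add(4411, 9577), -15498)) = Mul(Add(-34393, Rational(1, 134)), Add(13988, -15498)) = Mul(Rational(-4608661, 134), -1510) = Rational(3479539055, 67)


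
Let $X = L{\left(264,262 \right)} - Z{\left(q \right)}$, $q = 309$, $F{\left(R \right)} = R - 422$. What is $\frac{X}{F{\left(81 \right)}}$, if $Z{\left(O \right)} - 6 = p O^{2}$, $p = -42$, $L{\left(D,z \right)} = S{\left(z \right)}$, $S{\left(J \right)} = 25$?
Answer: $- \frac{4010221}{341} \approx -11760.0$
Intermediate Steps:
$L{\left(D,z \right)} = 25$
$F{\left(R \right)} = -422 + R$
$Z{\left(O \right)} = 6 - 42 O^{2}$
$X = 4010221$ ($X = 25 - \left(6 - 42 \cdot 309^{2}\right) = 25 - \left(6 - 4010202\right) = 25 - -4010196 = 25 + 4010196 = 4010221$)
$\frac{X}{F{\left(81 \right)}} = \frac{4010221}{-422 + 81} = \frac{4010221}{-341} = 4010221 \left(- \frac{1}{341}\right) = - \frac{4010221}{341}$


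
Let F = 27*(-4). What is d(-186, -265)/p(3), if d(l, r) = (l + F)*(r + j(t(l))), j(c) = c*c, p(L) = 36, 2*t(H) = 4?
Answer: 4263/2 ≈ 2131.5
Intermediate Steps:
t(H) = 2 (t(H) = (1/2)*4 = 2)
F = -108
j(c) = c**2
d(l, r) = (-108 + l)*(4 + r) (d(l, r) = (l - 108)*(r + 2**2) = (-108 + l)*(r + 4) = (-108 + l)*(4 + r))
d(-186, -265)/p(3) = (-432 - 108*(-265) + 4*(-186) - 186*(-265))/36 = (-432 + 28620 - 744 + 49290)*(1/36) = 76734*(1/36) = 4263/2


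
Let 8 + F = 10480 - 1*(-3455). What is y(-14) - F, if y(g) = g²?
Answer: -13731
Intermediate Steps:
F = 13927 (F = -8 + (10480 - 1*(-3455)) = -8 + (10480 + 3455) = -8 + 13935 = 13927)
y(-14) - F = (-14)² - 1*13927 = 196 - 13927 = -13731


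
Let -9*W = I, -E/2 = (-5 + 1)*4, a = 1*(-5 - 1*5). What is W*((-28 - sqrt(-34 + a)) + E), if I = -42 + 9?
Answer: 44/3 - 22*I*sqrt(11)/3 ≈ 14.667 - 24.322*I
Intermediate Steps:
a = -10 (a = 1*(-5 - 5) = 1*(-10) = -10)
E = 32 (E = -2*(-5 + 1)*4 = -(-8)*4 = -2*(-16) = 32)
I = -33
W = 11/3 (W = -1/9*(-33) = 11/3 ≈ 3.6667)
W*((-28 - sqrt(-34 + a)) + E) = 11*((-28 - sqrt(-34 - 10)) + 32)/3 = 11*((-28 - sqrt(-44)) + 32)/3 = 11*((-28 - 2*I*sqrt(11)) + 32)/3 = 11*(4 - 2*I*sqrt(11))/3 = 44/3 - 22*I*sqrt(11)/3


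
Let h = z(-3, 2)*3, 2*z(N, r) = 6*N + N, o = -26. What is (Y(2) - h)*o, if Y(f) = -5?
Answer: -689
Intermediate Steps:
z(N, r) = 7*N/2 (z(N, r) = (6*N + N)/2 = (7*N)/2 = 7*N/2)
h = -63/2 (h = ((7/2)*(-3))*3 = -21/2*3 = -63/2 ≈ -31.500)
(Y(2) - h)*o = (-5 - 1*(-63/2))*(-26) = (-5 + 63/2)*(-26) = (53/2)*(-26) = -689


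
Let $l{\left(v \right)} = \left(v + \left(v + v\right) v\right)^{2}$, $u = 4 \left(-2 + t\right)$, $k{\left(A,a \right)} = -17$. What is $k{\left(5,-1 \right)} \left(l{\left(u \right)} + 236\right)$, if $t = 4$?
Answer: $-318444$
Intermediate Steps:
$u = 8$ ($u = 4 \left(-2 + 4\right) = 4 \cdot 2 = 8$)
$l{\left(v \right)} = \left(v + 2 v^{2}\right)^{2}$ ($l{\left(v \right)} = \left(v + 2 v v\right)^{2} = \left(v + 2 v^{2}\right)^{2}$)
$k{\left(5,-1 \right)} \left(l{\left(u \right)} + 236\right) = - 17 \left(8^{2} \left(1 + 2 \cdot 8\right)^{2} + 236\right) = - 17 \left(64 \left(1 + 16\right)^{2} + 236\right) = - 17 \left(64 \cdot 17^{2} + 236\right) = - 17 \left(64 \cdot 289 + 236\right) = - 17 \left(18496 + 236\right) = \left(-17\right) 18732 = -318444$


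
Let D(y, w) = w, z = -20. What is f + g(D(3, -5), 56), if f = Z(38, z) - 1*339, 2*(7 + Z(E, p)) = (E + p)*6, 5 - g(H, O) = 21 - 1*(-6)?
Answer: -314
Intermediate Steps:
g(H, O) = -22 (g(H, O) = 5 - (21 - 1*(-6)) = 5 - (21 + 6) = 5 - 1*27 = 5 - 27 = -22)
Z(E, p) = -7 + 3*E + 3*p (Z(E, p) = -7 + ((E + p)*6)/2 = -7 + (6*E + 6*p)/2 = -7 + (3*E + 3*p) = -7 + 3*E + 3*p)
f = -292 (f = (-7 + 3*38 + 3*(-20)) - 1*339 = (-7 + 114 - 60) - 339 = 47 - 339 = -292)
f + g(D(3, -5), 56) = -292 - 22 = -314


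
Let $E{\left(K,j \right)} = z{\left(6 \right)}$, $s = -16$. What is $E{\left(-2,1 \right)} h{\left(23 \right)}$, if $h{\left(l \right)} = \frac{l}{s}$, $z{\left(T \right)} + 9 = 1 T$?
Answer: $\frac{69}{16} \approx 4.3125$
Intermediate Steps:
$z{\left(T \right)} = -9 + T$ ($z{\left(T \right)} = -9 + 1 T = -9 + T$)
$E{\left(K,j \right)} = -3$ ($E{\left(K,j \right)} = -9 + 6 = -3$)
$h{\left(l \right)} = - \frac{l}{16}$ ($h{\left(l \right)} = \frac{l}{-16} = l \left(- \frac{1}{16}\right) = - \frac{l}{16}$)
$E{\left(-2,1 \right)} h{\left(23 \right)} = - 3 \left(\left(- \frac{1}{16}\right) 23\right) = \left(-3\right) \left(- \frac{23}{16}\right) = \frac{69}{16}$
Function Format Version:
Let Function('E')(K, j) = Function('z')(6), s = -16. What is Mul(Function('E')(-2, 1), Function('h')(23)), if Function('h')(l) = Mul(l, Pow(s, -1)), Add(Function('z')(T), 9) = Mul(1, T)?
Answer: Rational(69, 16) ≈ 4.3125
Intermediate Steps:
Function('z')(T) = Add(-9, T) (Function('z')(T) = Add(-9, Mul(1, T)) = Add(-9, T))
Function('E')(K, j) = -3 (Function('E')(K, j) = Add(-9, 6) = -3)
Function('h')(l) = Mul(Rational(-1, 16), l) (Function('h')(l) = Mul(l, Pow(-16, -1)) = Mul(l, Rational(-1, 16)) = Mul(Rational(-1, 16), l))
Mul(Function('E')(-2, 1), Function('h')(23)) = Mul(-3, Mul(Rational(-1, 16), 23)) = Mul(-3, Rational(-23, 16)) = Rational(69, 16)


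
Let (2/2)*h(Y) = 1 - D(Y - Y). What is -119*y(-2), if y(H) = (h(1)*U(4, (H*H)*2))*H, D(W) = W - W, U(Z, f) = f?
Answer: 1904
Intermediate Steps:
D(W) = 0
h(Y) = 1 (h(Y) = 1 - 1*0 = 1 + 0 = 1)
y(H) = 2*H³ (y(H) = (1*((H*H)*2))*H = (1*(H²*2))*H = (1*(2*H²))*H = (2*H²)*H = 2*H³)
-119*y(-2) = -238*(-2)³ = -238*(-8) = -119*(-16) = 1904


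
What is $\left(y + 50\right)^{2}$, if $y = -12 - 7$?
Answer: $961$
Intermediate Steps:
$y = -19$ ($y = -12 - 7 = -19$)
$\left(y + 50\right)^{2} = \left(-19 + 50\right)^{2} = 31^{2} = 961$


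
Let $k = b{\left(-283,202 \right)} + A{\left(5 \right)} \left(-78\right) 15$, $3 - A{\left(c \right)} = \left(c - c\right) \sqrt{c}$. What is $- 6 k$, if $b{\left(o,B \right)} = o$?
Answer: $22758$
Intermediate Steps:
$A{\left(c \right)} = 3$ ($A{\left(c \right)} = 3 - \left(c - c\right) \sqrt{c} = 3 - 0 \sqrt{c} = 3 - 0 = 3 + 0 = 3$)
$k = -3793$ ($k = -283 + 3 \left(-78\right) 15 = -283 - 3510 = -3793$)
$- 6 k = \left(-6\right) \left(-3793\right) = 22758$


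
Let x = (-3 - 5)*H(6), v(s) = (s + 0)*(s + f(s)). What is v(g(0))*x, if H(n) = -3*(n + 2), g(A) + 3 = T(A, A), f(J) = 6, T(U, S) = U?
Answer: -1728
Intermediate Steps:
g(A) = -3 + A
H(n) = -6 - 3*n (H(n) = -3*(2 + n) = -6 - 3*n)
v(s) = s*(6 + s) (v(s) = (s + 0)*(s + 6) = s*(6 + s))
x = 192 (x = (-3 - 5)*(-6 - 3*6) = -8*(-6 - 18) = -8*(-24) = 192)
v(g(0))*x = ((-3 + 0)*(6 + (-3 + 0)))*192 = -3*(6 - 3)*192 = -3*3*192 = -9*192 = -1728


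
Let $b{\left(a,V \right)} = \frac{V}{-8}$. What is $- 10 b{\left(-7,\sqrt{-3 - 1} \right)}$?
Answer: $\frac{5 i}{2} \approx 2.5 i$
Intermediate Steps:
$b{\left(a,V \right)} = - \frac{V}{8}$ ($b{\left(a,V \right)} = V \left(- \frac{1}{8}\right) = - \frac{V}{8}$)
$- 10 b{\left(-7,\sqrt{-3 - 1} \right)} = - 10 \left(- \frac{\sqrt{-3 - 1}}{8}\right) = - 10 \left(- \frac{\sqrt{-4}}{8}\right) = - 10 \left(- \frac{2 i}{8}\right) = - 10 \left(- \frac{i}{4}\right) = \frac{5 i}{2}$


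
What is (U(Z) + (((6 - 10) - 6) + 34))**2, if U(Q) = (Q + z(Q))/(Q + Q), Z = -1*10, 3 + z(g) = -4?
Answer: 247009/400 ≈ 617.52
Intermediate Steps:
z(g) = -7 (z(g) = -3 - 4 = -7)
Z = -10
U(Q) = (-7 + Q)/(2*Q) (U(Q) = (Q - 7)/(Q + Q) = (-7 + Q)/((2*Q)) = (-7 + Q)*(1/(2*Q)) = (-7 + Q)/(2*Q))
(U(Z) + (((6 - 10) - 6) + 34))**2 = ((1/2)*(-7 - 10)/(-10) + (((6 - 10) - 6) + 34))**2 = ((1/2)*(-1/10)*(-17) + ((-4 - 6) + 34))**2 = (17/20 + (-10 + 34))**2 = (17/20 + 24)**2 = (497/20)**2 = 247009/400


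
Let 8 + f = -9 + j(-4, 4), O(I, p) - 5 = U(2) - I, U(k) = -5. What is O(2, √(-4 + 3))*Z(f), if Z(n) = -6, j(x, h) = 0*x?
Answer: 12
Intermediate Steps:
j(x, h) = 0
O(I, p) = -I (O(I, p) = 5 + (-5 - I) = -I)
f = -17 (f = -8 + (-9 + 0) = -8 - 9 = -17)
O(2, √(-4 + 3))*Z(f) = -1*2*(-6) = -2*(-6) = 12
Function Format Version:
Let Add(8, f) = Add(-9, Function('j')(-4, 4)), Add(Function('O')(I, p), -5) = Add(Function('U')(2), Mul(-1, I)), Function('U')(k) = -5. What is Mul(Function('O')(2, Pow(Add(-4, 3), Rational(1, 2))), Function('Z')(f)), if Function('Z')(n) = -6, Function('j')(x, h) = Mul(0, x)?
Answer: 12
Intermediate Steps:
Function('j')(x, h) = 0
Function('O')(I, p) = Mul(-1, I) (Function('O')(I, p) = Add(5, Add(-5, Mul(-1, I))) = Mul(-1, I))
f = -17 (f = Add(-8, Add(-9, 0)) = Add(-8, -9) = -17)
Mul(Function('O')(2, Pow(Add(-4, 3), Rational(1, 2))), Function('Z')(f)) = Mul(Mul(-1, 2), -6) = Mul(-2, -6) = 12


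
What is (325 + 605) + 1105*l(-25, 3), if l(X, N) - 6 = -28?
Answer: -23380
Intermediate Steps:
l(X, N) = -22 (l(X, N) = 6 - 28 = -22)
(325 + 605) + 1105*l(-25, 3) = (325 + 605) + 1105*(-22) = 930 - 24310 = -23380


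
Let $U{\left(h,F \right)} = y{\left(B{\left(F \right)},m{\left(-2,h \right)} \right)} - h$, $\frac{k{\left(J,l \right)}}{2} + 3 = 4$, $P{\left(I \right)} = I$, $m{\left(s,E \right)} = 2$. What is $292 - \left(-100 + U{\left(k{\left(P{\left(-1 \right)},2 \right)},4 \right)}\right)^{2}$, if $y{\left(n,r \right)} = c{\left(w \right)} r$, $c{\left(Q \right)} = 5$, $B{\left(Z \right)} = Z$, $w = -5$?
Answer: $-8172$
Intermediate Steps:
$k{\left(J,l \right)} = 2$ ($k{\left(J,l \right)} = -6 + 2 \cdot 4 = -6 + 8 = 2$)
$y{\left(n,r \right)} = 5 r$
$U{\left(h,F \right)} = 10 - h$ ($U{\left(h,F \right)} = 5 \cdot 2 - h = 10 - h$)
$292 - \left(-100 + U{\left(k{\left(P{\left(-1 \right)},2 \right)},4 \right)}\right)^{2} = 292 - \left(-100 + \left(10 - 2\right)\right)^{2} = 292 - \left(-100 + 8\right)^{2} = 292 - \left(-92\right)^{2} = 292 - 8464 = -8172$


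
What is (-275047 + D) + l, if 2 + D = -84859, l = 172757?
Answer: -187151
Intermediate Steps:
D = -84861 (D = -2 - 84859 = -84861)
(-275047 + D) + l = (-275047 - 84861) + 172757 = -359908 + 172757 = -187151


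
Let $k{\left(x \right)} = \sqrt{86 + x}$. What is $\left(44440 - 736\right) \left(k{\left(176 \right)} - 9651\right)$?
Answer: $-421787304 + 43704 \sqrt{262} \approx -4.2108 \cdot 10^{8}$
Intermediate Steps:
$\left(44440 - 736\right) \left(k{\left(176 \right)} - 9651\right) = \left(44440 - 736\right) \left(\sqrt{86 + 176} - 9651\right) = 43704 \left(\sqrt{262} - 9651\right) = 43704 \left(-9651 + \sqrt{262}\right) = -421787304 + 43704 \sqrt{262}$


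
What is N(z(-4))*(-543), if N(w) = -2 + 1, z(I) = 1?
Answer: 543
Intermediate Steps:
N(w) = -1
N(z(-4))*(-543) = -1*(-543) = 543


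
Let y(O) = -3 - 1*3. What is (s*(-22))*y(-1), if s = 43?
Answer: 5676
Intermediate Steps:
y(O) = -6 (y(O) = -3 - 3 = -6)
(s*(-22))*y(-1) = (43*(-22))*(-6) = -946*(-6) = 5676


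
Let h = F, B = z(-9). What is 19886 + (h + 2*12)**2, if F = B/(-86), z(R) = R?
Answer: 151374185/7396 ≈ 20467.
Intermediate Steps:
B = -9
F = 9/86 (F = -9/(-86) = -9*(-1/86) = 9/86 ≈ 0.10465)
h = 9/86 ≈ 0.10465
19886 + (h + 2*12)**2 = 19886 + (9/86 + 2*12)**2 = 19886 + (9/86 + 24)**2 = 19886 + (2073/86)**2 = 19886 + 4297329/7396 = 151374185/7396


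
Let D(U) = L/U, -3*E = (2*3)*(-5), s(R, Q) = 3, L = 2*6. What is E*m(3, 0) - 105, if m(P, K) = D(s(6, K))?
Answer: -65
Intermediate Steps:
L = 12
E = 10 (E = -2*3*(-5)/3 = -2*(-5) = -1/3*(-30) = 10)
D(U) = 12/U
m(P, K) = 4 (m(P, K) = 12/3 = 12*(1/3) = 4)
E*m(3, 0) - 105 = 10*4 - 105 = 40 - 105 = -65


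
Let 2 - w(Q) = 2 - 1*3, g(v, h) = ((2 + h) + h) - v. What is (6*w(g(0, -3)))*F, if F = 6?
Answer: 108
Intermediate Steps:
g(v, h) = 2 - v + 2*h (g(v, h) = (2 + 2*h) - v = 2 - v + 2*h)
w(Q) = 3 (w(Q) = 2 - (2 - 1*3) = 2 - (2 - 3) = 2 - 1*(-1) = 2 + 1 = 3)
(6*w(g(0, -3)))*F = (6*3)*6 = 18*6 = 108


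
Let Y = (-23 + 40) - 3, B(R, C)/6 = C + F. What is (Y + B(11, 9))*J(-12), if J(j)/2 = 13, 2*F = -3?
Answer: 1534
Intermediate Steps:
F = -3/2 (F = (½)*(-3) = -3/2 ≈ -1.5000)
B(R, C) = -9 + 6*C (B(R, C) = 6*(C - 3/2) = 6*(-3/2 + C) = -9 + 6*C)
J(j) = 26 (J(j) = 2*13 = 26)
Y = 14 (Y = 17 - 3 = 14)
(Y + B(11, 9))*J(-12) = (14 + (-9 + 6*9))*26 = (14 + (-9 + 54))*26 = (14 + 45)*26 = 59*26 = 1534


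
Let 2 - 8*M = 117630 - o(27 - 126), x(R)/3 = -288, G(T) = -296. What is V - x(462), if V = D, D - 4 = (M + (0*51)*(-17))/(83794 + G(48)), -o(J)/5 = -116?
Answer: 72461633/83498 ≈ 867.83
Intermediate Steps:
o(J) = 580 (o(J) = -5*(-116) = 580)
x(R) = -864 (x(R) = 3*(-288) = -864)
M = -14631 (M = 1/4 - (117630 - 1*580)/8 = 1/4 - (117630 - 580)/8 = 1/4 - 1/8*117050 = 1/4 - 58525/4 = -14631)
D = 319361/83498 (D = 4 + (-14631 + (0*51)*(-17))/(83794 - 296) = 4 + (-14631 + 0*(-17))/83498 = 4 + (-14631 + 0)*(1/83498) = 4 - 14631*1/83498 = 4 - 14631/83498 = 319361/83498 ≈ 3.8248)
V = 319361/83498 ≈ 3.8248
V - x(462) = 319361/83498 - 1*(-864) = 319361/83498 + 864 = 72461633/83498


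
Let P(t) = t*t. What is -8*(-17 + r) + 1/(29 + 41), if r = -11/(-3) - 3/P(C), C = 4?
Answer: 11359/105 ≈ 108.18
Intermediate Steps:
P(t) = t²
r = 167/48 (r = -11/(-3) - 3/(4²) = -11*(-⅓) - 3/16 = 11/3 - 3*1/16 = 11/3 - 3/16 = 167/48 ≈ 3.4792)
-8*(-17 + r) + 1/(29 + 41) = -8*(-17 + 167/48) + 1/(29 + 41) = -8*(-649/48) + 1/70 = 649/6 + 1/70 = 11359/105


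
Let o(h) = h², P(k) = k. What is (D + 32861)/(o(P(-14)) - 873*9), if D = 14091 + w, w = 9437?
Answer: -56389/7661 ≈ -7.3605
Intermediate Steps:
D = 23528 (D = 14091 + 9437 = 23528)
(D + 32861)/(o(P(-14)) - 873*9) = (23528 + 32861)/((-14)² - 873*9) = 56389/(196 - 7857) = 56389/(-7661) = 56389*(-1/7661) = -56389/7661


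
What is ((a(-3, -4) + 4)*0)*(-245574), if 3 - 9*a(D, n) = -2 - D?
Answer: 0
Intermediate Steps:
a(D, n) = 5/9 + D/9 (a(D, n) = ⅓ - (-2 - D)/9 = ⅓ + (2/9 + D/9) = 5/9 + D/9)
((a(-3, -4) + 4)*0)*(-245574) = (((5/9 + (⅑)*(-3)) + 4)*0)*(-245574) = (((5/9 - ⅓) + 4)*0)*(-245574) = ((2/9 + 4)*0)*(-245574) = ((38/9)*0)*(-245574) = 0*(-245574) = 0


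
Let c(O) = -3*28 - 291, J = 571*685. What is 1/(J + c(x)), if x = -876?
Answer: 1/390760 ≈ 2.5591e-6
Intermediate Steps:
J = 391135
c(O) = -375 (c(O) = -84 - 291 = -375)
1/(J + c(x)) = 1/(391135 - 375) = 1/390760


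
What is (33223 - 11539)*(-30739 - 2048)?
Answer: -710953308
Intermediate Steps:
(33223 - 11539)*(-30739 - 2048) = 21684*(-32787) = -710953308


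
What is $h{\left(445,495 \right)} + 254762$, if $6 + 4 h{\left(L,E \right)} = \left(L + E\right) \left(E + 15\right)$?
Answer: $\frac{749221}{2} \approx 3.7461 \cdot 10^{5}$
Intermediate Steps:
$h{\left(L,E \right)} = - \frac{3}{2} + \frac{\left(15 + E\right) \left(E + L\right)}{4}$ ($h{\left(L,E \right)} = - \frac{3}{2} + \frac{\left(L + E\right) \left(E + 15\right)}{4} = - \frac{3}{2} + \frac{\left(E + L\right) \left(15 + E\right)}{4} = - \frac{3}{2} + \frac{\left(15 + E\right) \left(E + L\right)}{4}$)
$h{\left(445,495 \right)} + 254762 = \left(- \frac{3}{2} + \frac{495^{2}}{4} + \frac{15}{4} \cdot 495 + \frac{15}{4} \cdot 445 + \frac{1}{4} \cdot 495 \cdot 445\right) + 254762 = \left(- \frac{3}{2} + \frac{1}{4} \cdot 245025 + \frac{7425}{4} + \frac{6675}{4} + \frac{220275}{4}\right) + 254762 = \left(- \frac{3}{2} + \frac{245025}{4} + \frac{7425}{4} + \frac{6675}{4} + \frac{220275}{4}\right) + 254762 = \frac{239697}{2} + 254762 = \frac{749221}{2}$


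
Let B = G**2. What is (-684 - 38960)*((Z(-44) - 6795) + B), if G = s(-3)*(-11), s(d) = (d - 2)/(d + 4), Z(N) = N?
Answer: 151202216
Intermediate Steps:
s(d) = (-2 + d)/(4 + d)
G = 55 (G = ((-2 - 3)/(4 - 3))*(-11) = (-5/1)*(-11) = (1*(-5))*(-11) = -5*(-11) = 55)
B = 3025 (B = 55**2 = 3025)
(-684 - 38960)*((Z(-44) - 6795) + B) = (-684 - 38960)*((-44 - 6795) + 3025) = -39644*(-6839 + 3025) = -39644*(-3814) = 151202216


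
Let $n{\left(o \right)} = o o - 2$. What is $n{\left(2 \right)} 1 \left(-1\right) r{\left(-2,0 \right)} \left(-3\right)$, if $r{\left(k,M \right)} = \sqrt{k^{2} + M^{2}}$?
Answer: $12$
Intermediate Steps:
$n{\left(o \right)} = -2 + o^{2}$ ($n{\left(o \right)} = o^{2} - 2 = -2 + o^{2}$)
$r{\left(k,M \right)} = \sqrt{M^{2} + k^{2}}$
$n{\left(2 \right)} 1 \left(-1\right) r{\left(-2,0 \right)} \left(-3\right) = \left(-2 + 2^{2}\right) 1 \left(-1\right) \sqrt{0^{2} + \left(-2\right)^{2}} \left(-3\right) = \left(-2 + 4\right) 1 \left(-1\right) \sqrt{0 + 4} \left(-3\right) = 2 \cdot 1 \left(-1\right) \sqrt{4} \left(-3\right) = 2 \left(-1\right) 2 \left(-3\right) = \left(-2\right) 2 \left(-3\right) = \left(-4\right) \left(-3\right) = 12$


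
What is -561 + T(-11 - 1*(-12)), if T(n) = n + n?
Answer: -559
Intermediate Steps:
T(n) = 2*n
-561 + T(-11 - 1*(-12)) = -561 + 2*(-11 - 1*(-12)) = -561 + 2*(-11 + 12) = -561 + 2*1 = -561 + 2 = -559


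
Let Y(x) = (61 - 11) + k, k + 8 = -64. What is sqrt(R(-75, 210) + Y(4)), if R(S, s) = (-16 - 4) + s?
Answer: 2*sqrt(42) ≈ 12.961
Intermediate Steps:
k = -72 (k = -8 - 64 = -72)
R(S, s) = -20 + s
Y(x) = -22 (Y(x) = (61 - 11) - 72 = 50 - 72 = -22)
sqrt(R(-75, 210) + Y(4)) = sqrt((-20 + 210) - 22) = sqrt(190 - 22) = sqrt(168) = 2*sqrt(42)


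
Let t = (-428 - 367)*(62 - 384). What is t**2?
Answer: 65530880100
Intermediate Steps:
t = 255990 (t = -795*(-322) = 255990)
t**2 = 255990**2 = 65530880100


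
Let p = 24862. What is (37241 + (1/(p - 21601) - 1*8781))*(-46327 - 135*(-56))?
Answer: -3597890100787/3261 ≈ -1.1033e+9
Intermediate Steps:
(37241 + (1/(p - 21601) - 1*8781))*(-46327 - 135*(-56)) = (37241 + (1/(24862 - 21601) - 1*8781))*(-46327 - 135*(-56)) = (37241 + (1/3261 - 8781))*(-46327 + 7560) = (37241 + (1/3261 - 8781))*(-38767) = (37241 - 28634840/3261)*(-38767) = (92808061/3261)*(-38767) = -3597890100787/3261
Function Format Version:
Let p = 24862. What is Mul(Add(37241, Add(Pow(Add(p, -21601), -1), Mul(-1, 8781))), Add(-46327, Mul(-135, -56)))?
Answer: Rational(-3597890100787, 3261) ≈ -1.1033e+9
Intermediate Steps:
Mul(Add(37241, Add(Pow(Add(p, -21601), -1), Mul(-1, 8781))), Add(-46327, Mul(-135, -56))) = Mul(Add(37241, Add(Pow(Add(24862, -21601), -1), Mul(-1, 8781))), Add(-46327, Mul(-135, -56))) = Mul(Add(37241, Add(Pow(3261, -1), -8781)), Add(-46327, 7560)) = Mul(Add(37241, Add(Rational(1, 3261), -8781)), -38767) = Mul(Add(37241, Rational(-28634840, 3261)), -38767) = Mul(Rational(92808061, 3261), -38767) = Rational(-3597890100787, 3261)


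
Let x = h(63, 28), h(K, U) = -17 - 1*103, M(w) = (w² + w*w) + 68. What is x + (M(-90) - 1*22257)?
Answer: -6109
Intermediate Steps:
M(w) = 68 + 2*w² (M(w) = (w² + w²) + 68 = 2*w² + 68 = 68 + 2*w²)
h(K, U) = -120 (h(K, U) = -17 - 103 = -120)
x = -120
x + (M(-90) - 1*22257) = -120 + ((68 + 2*(-90)²) - 1*22257) = -120 + ((68 + 2*8100) - 22257) = -120 + ((68 + 16200) - 22257) = -120 + (16268 - 22257) = -120 - 5989 = -6109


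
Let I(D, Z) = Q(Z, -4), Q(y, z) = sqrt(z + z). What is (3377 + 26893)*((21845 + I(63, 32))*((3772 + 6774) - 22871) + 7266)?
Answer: -8149663506930 - 746155500*I*sqrt(2) ≈ -8.1497e+12 - 1.0552e+9*I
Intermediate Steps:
Q(y, z) = sqrt(2)*sqrt(z) (Q(y, z) = sqrt(2*z) = sqrt(2)*sqrt(z))
I(D, Z) = 2*I*sqrt(2) (I(D, Z) = sqrt(2)*sqrt(-4) = sqrt(2)*(2*I) = 2*I*sqrt(2))
(3377 + 26893)*((21845 + I(63, 32))*((3772 + 6774) - 22871) + 7266) = (3377 + 26893)*((21845 + 2*I*sqrt(2))*((3772 + 6774) - 22871) + 7266) = 30270*((21845 + 2*I*sqrt(2))*(10546 - 22871) + 7266) = 30270*((21845 + 2*I*sqrt(2))*(-12325) + 7266) = 30270*((-269239625 - 24650*I*sqrt(2)) + 7266) = 30270*(-269232359 - 24650*I*sqrt(2)) = -8149663506930 - 746155500*I*sqrt(2)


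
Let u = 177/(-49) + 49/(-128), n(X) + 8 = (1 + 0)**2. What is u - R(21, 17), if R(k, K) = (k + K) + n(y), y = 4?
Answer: -219489/6272 ≈ -34.995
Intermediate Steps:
n(X) = -7 (n(X) = -8 + (1 + 0)**2 = -8 + 1**2 = -8 + 1 = -7)
R(k, K) = -7 + K + k (R(k, K) = (k + K) - 7 = (K + k) - 7 = -7 + K + k)
u = -25057/6272 (u = 177*(-1/49) + 49*(-1/128) = -177/49 - 49/128 = -25057/6272 ≈ -3.9951)
u - R(21, 17) = -25057/6272 - (-7 + 17 + 21) = -25057/6272 - 1*31 = -25057/6272 - 31 = -219489/6272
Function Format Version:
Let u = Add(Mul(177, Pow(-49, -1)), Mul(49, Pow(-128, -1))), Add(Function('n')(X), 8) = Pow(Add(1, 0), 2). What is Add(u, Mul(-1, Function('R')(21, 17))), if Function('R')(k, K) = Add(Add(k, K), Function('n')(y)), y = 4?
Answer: Rational(-219489, 6272) ≈ -34.995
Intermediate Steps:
Function('n')(X) = -7 (Function('n')(X) = Add(-8, Pow(Add(1, 0), 2)) = Add(-8, Pow(1, 2)) = Add(-8, 1) = -7)
Function('R')(k, K) = Add(-7, K, k) (Function('R')(k, K) = Add(Add(k, K), -7) = Add(Add(K, k), -7) = Add(-7, K, k))
u = Rational(-25057, 6272) (u = Add(Mul(177, Rational(-1, 49)), Mul(49, Rational(-1, 128))) = Add(Rational(-177, 49), Rational(-49, 128)) = Rational(-25057, 6272) ≈ -3.9951)
Add(u, Mul(-1, Function('R')(21, 17))) = Add(Rational(-25057, 6272), Mul(-1, Add(-7, 17, 21))) = Add(Rational(-25057, 6272), Mul(-1, 31)) = Add(Rational(-25057, 6272), -31) = Rational(-219489, 6272)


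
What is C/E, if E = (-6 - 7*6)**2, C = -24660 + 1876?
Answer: -89/9 ≈ -9.8889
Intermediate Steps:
C = -22784
E = 2304 (E = (-6 - 42)**2 = (-48)**2 = 2304)
C/E = -22784/2304 = -22784*1/2304 = -89/9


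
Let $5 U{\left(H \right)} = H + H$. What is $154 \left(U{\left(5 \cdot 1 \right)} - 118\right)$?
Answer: $-17864$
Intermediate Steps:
$U{\left(H \right)} = \frac{2 H}{5}$ ($U{\left(H \right)} = \frac{H + H}{5} = \frac{2 H}{5}$)
$154 \left(U{\left(5 \cdot 1 \right)} - 118\right) = 154 \left(\frac{2 \cdot 5 \cdot 1}{5} - 118\right) = 154 \left(\frac{2}{5} \cdot 5 - 118\right) = 154 \left(2 - 118\right) = 154 \left(-116\right) = -17864$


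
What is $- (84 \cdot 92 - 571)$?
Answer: $-7157$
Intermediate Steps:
$- (84 \cdot 92 - 571) = - (7728 - 571) = \left(-1\right) 7157 = -7157$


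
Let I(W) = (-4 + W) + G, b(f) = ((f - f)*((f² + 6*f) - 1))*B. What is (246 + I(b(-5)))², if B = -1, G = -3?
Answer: 57121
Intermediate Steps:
b(f) = 0 (b(f) = ((f - f)*((f² + 6*f) - 1))*(-1) = (0*(-1 + f² + 6*f))*(-1) = 0*(-1) = 0)
I(W) = -7 + W (I(W) = (-4 + W) - 3 = -7 + W)
(246 + I(b(-5)))² = (246 + (-7 + 0))² = (246 - 7)² = 239² = 57121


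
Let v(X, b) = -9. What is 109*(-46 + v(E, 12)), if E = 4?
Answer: -5995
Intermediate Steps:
109*(-46 + v(E, 12)) = 109*(-46 - 9) = 109*(-55) = -5995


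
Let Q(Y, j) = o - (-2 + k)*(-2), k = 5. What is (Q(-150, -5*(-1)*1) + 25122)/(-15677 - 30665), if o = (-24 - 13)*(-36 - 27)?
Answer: -27459/46342 ≈ -0.59253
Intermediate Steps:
o = 2331 (o = -37*(-63) = 2331)
Q(Y, j) = 2337 (Q(Y, j) = 2331 - (-2 + 5)*(-2) = 2331 - 3*(-2) = 2331 - 1*(-6) = 2331 + 6 = 2337)
(Q(-150, -5*(-1)*1) + 25122)/(-15677 - 30665) = (2337 + 25122)/(-15677 - 30665) = 27459/(-46342) = 27459*(-1/46342) = -27459/46342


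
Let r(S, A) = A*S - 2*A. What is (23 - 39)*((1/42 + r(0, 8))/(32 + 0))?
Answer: 671/84 ≈ 7.9881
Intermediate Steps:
r(S, A) = -2*A + A*S
(23 - 39)*((1/42 + r(0, 8))/(32 + 0)) = (23 - 39)*((1/42 + 8*(-2 + 0))/(32 + 0)) = -16*(1/42 + 8*(-2))/32 = -16*(1/42 - 16)/32 = -(-5368)/(21*32) = -16*(-671/1344) = 671/84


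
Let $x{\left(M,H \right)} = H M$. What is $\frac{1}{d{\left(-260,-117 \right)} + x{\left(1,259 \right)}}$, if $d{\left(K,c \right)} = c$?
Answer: $\frac{1}{142} \approx 0.0070423$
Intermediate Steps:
$\frac{1}{d{\left(-260,-117 \right)} + x{\left(1,259 \right)}} = \frac{1}{-117 + 259 \cdot 1} = \frac{1}{-117 + 259} = \frac{1}{142}$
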